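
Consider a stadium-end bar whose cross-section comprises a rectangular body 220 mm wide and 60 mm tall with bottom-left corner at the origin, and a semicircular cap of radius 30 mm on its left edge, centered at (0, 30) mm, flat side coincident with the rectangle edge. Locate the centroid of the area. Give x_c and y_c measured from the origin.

rectangular body: A = 220 × 60 = 13200.00, centroid at (110.00, 30.00).
semicircular end: A = ½π·30² = 1413.72, centroid at (-12.73, 30.00).
ΣA = 14613.72 mm²
ΣAx_c = (13200.00)(110.00) + (1413.72)(-12.73) = 1434000.00 mm³
ΣAy_c = (13200.00)(30.00) + (1413.72)(30.00) = 438411.50 mm³
x_c = 1434000.00 / 14613.72 = 98.13 mm
y_c = 438411.50 / 14613.72 = 30.00 mm

x_c = 98.13 mm, y_c = 30.00 mm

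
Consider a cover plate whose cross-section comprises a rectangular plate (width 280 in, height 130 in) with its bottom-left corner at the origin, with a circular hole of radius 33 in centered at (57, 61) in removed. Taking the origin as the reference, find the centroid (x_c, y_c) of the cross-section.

x_c = 148.61 in, y_c = 65.41 in

plate: A = 280 × 130 = 36400.00, centroid at (140.00, 65.00).
hole: A = −π·33² = -3421.19, centroid at (57.00, 61.00).
ΣA = 32978.81 in², ΣAx_c = 4900991.92 in³, ΣAy_c = 2157307.14 in³.
x_c = 4900991.92/32978.81 = 148.61 in; y_c = 2157307.14/32978.81 = 65.41 in.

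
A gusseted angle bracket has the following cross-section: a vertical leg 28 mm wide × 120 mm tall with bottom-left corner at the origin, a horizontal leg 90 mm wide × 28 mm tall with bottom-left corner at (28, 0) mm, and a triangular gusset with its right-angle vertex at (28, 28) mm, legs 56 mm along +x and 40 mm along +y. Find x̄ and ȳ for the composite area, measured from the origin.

x̄ = 40.47 mm, ȳ = 40.45 mm

vertical leg: A = 28 × 120 = 3360.00, centroid at (14.00, 60.00).
horizontal leg: A = 90 × 28 = 2520.00, centroid at (73.00, 14.00).
gusset: A = ½·56·40 = 1120.00, centroid at (46.67, 41.33).
ΣA = 7000.00 mm², ΣAx̄ = 283266.67 mm³, ΣAȳ = 283173.33 mm³.
x̄ = 283266.67/7000.00 = 40.47 mm; ȳ = 283173.33/7000.00 = 40.45 mm.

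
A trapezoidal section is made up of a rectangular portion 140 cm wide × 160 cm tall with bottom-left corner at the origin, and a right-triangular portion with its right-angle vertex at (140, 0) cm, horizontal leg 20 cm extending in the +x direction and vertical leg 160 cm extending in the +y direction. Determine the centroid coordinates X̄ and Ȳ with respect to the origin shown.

X̄ = 75.11 cm, Ȳ = 78.22 cm

rectangular portion: A = 140 × 160 = 22400.00, centroid at (70.00, 80.00).
triangular portion: A = ½·20·160 = 1600.00, centroid at (146.67, 53.33).
ΣA = 24000.00 cm², ΣAX̄ = 1802666.67 cm³, ΣAȲ = 1877333.33 cm³.
X̄ = 1802666.67/24000.00 = 75.11 cm; Ȳ = 1877333.33/24000.00 = 78.22 cm.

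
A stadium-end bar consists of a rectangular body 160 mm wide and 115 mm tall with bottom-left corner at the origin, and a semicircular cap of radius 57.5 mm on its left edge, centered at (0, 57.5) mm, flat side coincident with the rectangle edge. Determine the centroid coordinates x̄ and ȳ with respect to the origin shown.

rectangular body: A = 160 × 115 = 18400.00, centroid at (80.00, 57.50).
semicircular end: A = ½π·57.5² = 5193.45, centroid at (-24.40, 57.50).
ΣA = 23593.45 mm², ΣAx̄ = 1345260.42 mm³, ΣAȳ = 1356623.11 mm³.
x̄ = 1345260.42/23593.45 = 57.02 mm; ȳ = 1356623.11/23593.45 = 57.50 mm.

x̄ = 57.02 mm, ȳ = 57.50 mm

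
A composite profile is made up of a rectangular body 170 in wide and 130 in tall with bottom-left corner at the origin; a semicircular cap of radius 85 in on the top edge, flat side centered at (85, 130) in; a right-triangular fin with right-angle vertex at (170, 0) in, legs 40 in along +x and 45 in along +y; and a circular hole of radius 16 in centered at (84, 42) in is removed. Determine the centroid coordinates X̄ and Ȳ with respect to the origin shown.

X̄ = 87.66 in, Ȳ = 98.41 in

rectangular body: A = 170 × 130 = 22100.00, centroid at (85.00, 65.00).
semicircular top: A = ½π·85² = 11349.00, centroid at (85.00, 166.08).
triangular fin: A = ½·40·45 = 900.00, centroid at (183.33, 15.00).
hole: A = −π·16² = -804.25, centroid at (84.00, 42.00).
ΣA = 33544.76 in²
ΣAX̄ = (22100.00)(85.00) + (11349.00)(85.00) + (900.00)(183.33) + (-804.25)(84.00) = 2940608.49 in³
ΣAȲ = (22100.00)(65.00) + (11349.00)(166.08) + (900.00)(15.00) + (-804.25)(42.00) = 3301008.71 in³
X̄ = 2940608.49 / 33544.76 = 87.66 in
Ȳ = 3301008.71 / 33544.76 = 98.41 in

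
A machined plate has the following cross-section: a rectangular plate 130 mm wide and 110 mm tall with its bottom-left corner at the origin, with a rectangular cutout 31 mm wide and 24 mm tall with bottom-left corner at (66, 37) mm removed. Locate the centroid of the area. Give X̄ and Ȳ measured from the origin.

plate: A = 130 × 110 = 14300.00, centroid at (65.00, 55.00).
hole: A = −(31 × 24) = -744.00, centroid at (81.50, 49.00).
ΣA = 13556.00 mm², ΣAX̄ = 868864.00 mm³, ΣAȲ = 750044.00 mm³.
X̄ = 868864.00/13556.00 = 64.09 mm; Ȳ = 750044.00/13556.00 = 55.33 mm.

X̄ = 64.09 mm, Ȳ = 55.33 mm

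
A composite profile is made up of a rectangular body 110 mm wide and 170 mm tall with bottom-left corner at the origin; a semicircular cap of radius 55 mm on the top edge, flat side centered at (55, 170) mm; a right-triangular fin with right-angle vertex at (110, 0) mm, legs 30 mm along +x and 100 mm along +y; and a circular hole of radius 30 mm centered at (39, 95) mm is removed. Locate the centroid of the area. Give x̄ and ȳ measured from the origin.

rectangular body: A = 110 × 170 = 18700.00, centroid at (55.00, 85.00).
semicircular top: A = ½π·55² = 4751.66, centroid at (55.00, 193.34).
triangular fin: A = ½·30·100 = 1500.00, centroid at (120.00, 33.33).
hole: A = −π·30² = -2827.43, centroid at (39.00, 95.00).
ΣA = 22124.23 mm², ΣAx̄ = 1359571.34 mm³, ΣAȳ = 2289592.51 mm³.
x̄ = 1359571.34/22124.23 = 61.45 mm; ȳ = 2289592.51/22124.23 = 103.49 mm.

x̄ = 61.45 mm, ȳ = 103.49 mm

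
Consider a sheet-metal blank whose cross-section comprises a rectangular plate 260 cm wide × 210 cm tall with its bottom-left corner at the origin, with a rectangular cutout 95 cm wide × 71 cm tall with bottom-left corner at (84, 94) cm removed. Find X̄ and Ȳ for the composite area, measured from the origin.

X̄ = 129.79 cm, Ȳ = 101.55 cm

plate: A = 260 × 210 = 54600.00, centroid at (130.00, 105.00).
hole: A = −(95 × 71) = -6745.00, centroid at (131.50, 129.50).
ΣA = 47855.00 cm², ΣAX̄ = 6211032.50 cm³, ΣAȲ = 4859522.50 cm³.
X̄ = 6211032.50/47855.00 = 129.79 cm; Ȳ = 4859522.50/47855.00 = 101.55 cm.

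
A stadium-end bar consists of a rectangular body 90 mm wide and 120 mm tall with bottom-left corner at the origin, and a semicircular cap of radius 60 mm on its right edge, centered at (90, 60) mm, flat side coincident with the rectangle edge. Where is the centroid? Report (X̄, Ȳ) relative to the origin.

X̄ = 69.22 mm, Ȳ = 60.00 mm

Part | A | x̄ᵢ | ȳᵢ | A·x̄ᵢ | A·ȳᵢ
rectangular body | 10800.00 | 45.00 | 60.00 | 486000.00 | 648000.00
semicircular end | 5654.87 | 115.46 | 60.00 | 652938.01 | 339292.01
Σ | 16454.87 |  |  | 1138938.01 | 987292.01
X̄ = 1138938.01 / 16454.87 = 69.22 mm
Ȳ = 987292.01 / 16454.87 = 60.00 mm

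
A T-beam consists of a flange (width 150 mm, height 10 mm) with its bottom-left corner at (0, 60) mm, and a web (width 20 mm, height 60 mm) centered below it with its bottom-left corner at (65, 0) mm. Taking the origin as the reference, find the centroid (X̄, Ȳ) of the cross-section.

web: A = 20 × 60 = 1200.00, centroid at (75.00, 30.00).
flange: A = 150 × 10 = 1500.00, centroid at (75.00, 65.00).
ΣA = 2700.00 mm², ΣAX̄ = 202500.00 mm³, ΣAȲ = 133500.00 mm³.
X̄ = 202500.00/2700.00 = 75.00 mm; Ȳ = 133500.00/2700.00 = 49.44 mm.

X̄ = 75.00 mm, Ȳ = 49.44 mm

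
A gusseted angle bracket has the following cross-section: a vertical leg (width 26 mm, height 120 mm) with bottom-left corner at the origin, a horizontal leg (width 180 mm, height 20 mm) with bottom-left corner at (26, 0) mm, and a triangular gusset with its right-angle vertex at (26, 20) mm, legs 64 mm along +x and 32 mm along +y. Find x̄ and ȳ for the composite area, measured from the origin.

vertical leg: A = 26 × 120 = 3120.00, centroid at (13.00, 60.00).
horizontal leg: A = 180 × 20 = 3600.00, centroid at (116.00, 10.00).
gusset: A = ½·64·32 = 1024.00, centroid at (47.33, 30.67).
ΣA = 7744.00 mm², ΣAx̄ = 506629.33 mm³, ΣAȳ = 254602.67 mm³.
x̄ = 506629.33/7744.00 = 65.42 mm; ȳ = 254602.67/7744.00 = 32.88 mm.

x̄ = 65.42 mm, ȳ = 32.88 mm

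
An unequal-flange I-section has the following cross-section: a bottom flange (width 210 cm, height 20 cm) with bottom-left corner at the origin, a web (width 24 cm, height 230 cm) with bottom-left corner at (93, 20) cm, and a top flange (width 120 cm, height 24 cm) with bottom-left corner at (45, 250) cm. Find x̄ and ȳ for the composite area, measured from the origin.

Part | A | x̄ᵢ | ȳᵢ | A·x̄ᵢ | A·ȳᵢ
bottom flange | 4200.00 | 105.00 | 10.00 | 441000.00 | 42000.00
web | 5520.00 | 105.00 | 135.00 | 579600.00 | 745200.00
top flange | 2880.00 | 105.00 | 262.00 | 302400.00 | 754560.00
Σ | 12600.00 |  |  | 1323000.00 | 1541760.00
x̄ = 1323000.00 / 12600.00 = 105.00 cm
ȳ = 1541760.00 / 12600.00 = 122.36 cm

x̄ = 105.00 cm, ȳ = 122.36 cm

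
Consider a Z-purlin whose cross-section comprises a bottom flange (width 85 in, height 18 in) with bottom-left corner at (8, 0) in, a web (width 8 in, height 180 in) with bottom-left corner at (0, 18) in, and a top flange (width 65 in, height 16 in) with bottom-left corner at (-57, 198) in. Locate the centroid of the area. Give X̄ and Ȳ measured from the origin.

X̄ = 14.35 in, Ȳ = 95.64 in

bottom flange: A = 85 × 18 = 1530.00, centroid at (50.50, 9.00).
web: A = 8 × 180 = 1440.00, centroid at (4.00, 108.00).
top flange: A = 65 × 16 = 1040.00, centroid at (-24.50, 206.00).
ΣA = 4010.00 in²
ΣAX̄ = (1530.00)(50.50) + (1440.00)(4.00) + (1040.00)(-24.50) = 57545.00 in³
ΣAȲ = (1530.00)(9.00) + (1440.00)(108.00) + (1040.00)(206.00) = 383530.00 in³
X̄ = 57545.00 / 4010.00 = 14.35 in
Ȳ = 383530.00 / 4010.00 = 95.64 in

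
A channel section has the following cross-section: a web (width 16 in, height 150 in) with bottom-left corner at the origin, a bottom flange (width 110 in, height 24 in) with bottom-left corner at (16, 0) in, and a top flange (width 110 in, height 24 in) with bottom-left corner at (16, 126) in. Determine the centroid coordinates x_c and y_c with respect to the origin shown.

x_c = 51.31 in, y_c = 75.00 in

web: A = 16 × 150 = 2400.00, centroid at (8.00, 75.00).
bottom flange: A = 110 × 24 = 2640.00, centroid at (71.00, 12.00).
top flange: A = 110 × 24 = 2640.00, centroid at (71.00, 138.00).
ΣA = 7680.00 in²
ΣAx_c = (2400.00)(8.00) + (2640.00)(71.00) + (2640.00)(71.00) = 394080.00 in³
ΣAy_c = (2400.00)(75.00) + (2640.00)(12.00) + (2640.00)(138.00) = 576000.00 in³
x_c = 394080.00 / 7680.00 = 51.31 in
y_c = 576000.00 / 7680.00 = 75.00 in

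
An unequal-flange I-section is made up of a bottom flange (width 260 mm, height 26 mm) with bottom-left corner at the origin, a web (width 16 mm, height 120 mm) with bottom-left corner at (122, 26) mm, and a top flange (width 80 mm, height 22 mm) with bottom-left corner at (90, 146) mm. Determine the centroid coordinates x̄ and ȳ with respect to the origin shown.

bottom flange: A = 260 × 26 = 6760.00, centroid at (130.00, 13.00).
web: A = 16 × 120 = 1920.00, centroid at (130.00, 86.00).
top flange: A = 80 × 22 = 1760.00, centroid at (130.00, 157.00).
ΣA = 10440.00 mm², ΣAx̄ = 1357200.00 mm³, ΣAȳ = 529320.00 mm³.
x̄ = 1357200.00/10440.00 = 130.00 mm; ȳ = 529320.00/10440.00 = 50.70 mm.

x̄ = 130.00 mm, ȳ = 50.70 mm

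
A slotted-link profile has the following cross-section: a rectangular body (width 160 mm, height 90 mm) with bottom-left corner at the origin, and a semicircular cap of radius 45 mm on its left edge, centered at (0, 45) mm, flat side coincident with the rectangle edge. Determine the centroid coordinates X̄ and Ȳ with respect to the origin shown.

rectangular body: A = 160 × 90 = 14400.00, centroid at (80.00, 45.00).
semicircular end: A = ½π·45² = 3180.86, centroid at (-19.10, 45.00).
ΣA = 17580.86 mm², ΣAX̄ = 1091250.00 mm³, ΣAȲ = 791138.82 mm³.
X̄ = 1091250.00/17580.86 = 62.07 mm; Ȳ = 791138.82/17580.86 = 45.00 mm.

X̄ = 62.07 mm, Ȳ = 45.00 mm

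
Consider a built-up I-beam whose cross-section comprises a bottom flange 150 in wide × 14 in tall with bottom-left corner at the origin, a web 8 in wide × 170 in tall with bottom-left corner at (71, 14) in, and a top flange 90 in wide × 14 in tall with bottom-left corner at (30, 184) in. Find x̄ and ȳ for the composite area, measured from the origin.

x̄ = 75.00 in, ȳ = 82.63 in

bottom flange: A = 150 × 14 = 2100.00, centroid at (75.00, 7.00).
web: A = 8 × 170 = 1360.00, centroid at (75.00, 99.00).
top flange: A = 90 × 14 = 1260.00, centroid at (75.00, 191.00).
ΣA = 4720.00 in², ΣAx̄ = 354000.00 in³, ΣAȳ = 390000.00 in³.
x̄ = 354000.00/4720.00 = 75.00 in; ȳ = 390000.00/4720.00 = 82.63 in.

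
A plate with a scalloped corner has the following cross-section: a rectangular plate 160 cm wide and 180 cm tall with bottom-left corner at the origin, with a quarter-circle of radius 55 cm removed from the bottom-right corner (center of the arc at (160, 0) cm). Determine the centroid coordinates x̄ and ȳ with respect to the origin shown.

x̄ = 74.91 cm, ȳ = 95.99 cm

Part | A | x̄ᵢ | ȳᵢ | A·x̄ᵢ | A·ȳᵢ
plate | 28800.00 | 80.00 | 90.00 | 2304000.00 | 2592000.00
removed quarter-circle | -2375.83 | 136.66 | 23.34 | -324674.38 | -55458.33
Σ | 26424.17 |  |  | 1979325.62 | 2536541.67
x̄ = 1979325.62 / 26424.17 = 74.91 cm
ȳ = 2536541.67 / 26424.17 = 95.99 cm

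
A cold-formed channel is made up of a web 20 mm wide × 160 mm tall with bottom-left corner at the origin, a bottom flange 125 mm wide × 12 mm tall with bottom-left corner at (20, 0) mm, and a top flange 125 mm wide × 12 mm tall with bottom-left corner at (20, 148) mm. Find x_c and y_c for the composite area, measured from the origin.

x_c = 45.08 mm, y_c = 80.00 mm

web: A = 20 × 160 = 3200.00, centroid at (10.00, 80.00).
bottom flange: A = 125 × 12 = 1500.00, centroid at (82.50, 6.00).
top flange: A = 125 × 12 = 1500.00, centroid at (82.50, 154.00).
ΣA = 6200.00 mm²
ΣAx_c = (3200.00)(10.00) + (1500.00)(82.50) + (1500.00)(82.50) = 279500.00 mm³
ΣAy_c = (3200.00)(80.00) + (1500.00)(6.00) + (1500.00)(154.00) = 496000.00 mm³
x_c = 279500.00 / 6200.00 = 45.08 mm
y_c = 496000.00 / 6200.00 = 80.00 mm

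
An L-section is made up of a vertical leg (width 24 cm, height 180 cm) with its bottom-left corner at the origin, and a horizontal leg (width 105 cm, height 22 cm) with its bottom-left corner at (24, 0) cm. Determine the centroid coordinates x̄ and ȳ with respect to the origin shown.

x̄ = 34.47 cm, ȳ = 62.48 cm

Part | A | x̄ᵢ | ȳᵢ | A·x̄ᵢ | A·ȳᵢ
vertical leg | 4320.00 | 12.00 | 90.00 | 51840.00 | 388800.00
horizontal leg | 2310.00 | 76.50 | 11.00 | 176715.00 | 25410.00
Σ | 6630.00 |  |  | 228555.00 | 414210.00
x̄ = 228555.00 / 6630.00 = 34.47 cm
ȳ = 414210.00 / 6630.00 = 62.48 cm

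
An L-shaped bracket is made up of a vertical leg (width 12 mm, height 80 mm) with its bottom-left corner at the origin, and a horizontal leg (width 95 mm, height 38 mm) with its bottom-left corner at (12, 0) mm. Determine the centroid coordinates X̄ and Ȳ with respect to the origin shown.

X̄ = 48.26 mm, Ȳ = 23.41 mm

Part | A | x̄ᵢ | ȳᵢ | A·x̄ᵢ | A·ȳᵢ
vertical leg | 960.00 | 6.00 | 40.00 | 5760.00 | 38400.00
horizontal leg | 3610.00 | 59.50 | 19.00 | 214795.00 | 68590.00
Σ | 4570.00 |  |  | 220555.00 | 106990.00
X̄ = 220555.00 / 4570.00 = 48.26 mm
Ȳ = 106990.00 / 4570.00 = 23.41 mm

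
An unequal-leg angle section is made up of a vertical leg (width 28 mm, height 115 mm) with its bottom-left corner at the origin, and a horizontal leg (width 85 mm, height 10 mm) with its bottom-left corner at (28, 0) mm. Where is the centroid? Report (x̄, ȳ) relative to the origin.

vertical leg: A = 28 × 115 = 3220.00, centroid at (14.00, 57.50).
horizontal leg: A = 85 × 10 = 850.00, centroid at (70.50, 5.00).
ΣA = 4070.00 mm², ΣAx̄ = 105005.00 mm³, ΣAȳ = 189400.00 mm³.
x̄ = 105005.00/4070.00 = 25.80 mm; ȳ = 189400.00/4070.00 = 46.54 mm.

x̄ = 25.80 mm, ȳ = 46.54 mm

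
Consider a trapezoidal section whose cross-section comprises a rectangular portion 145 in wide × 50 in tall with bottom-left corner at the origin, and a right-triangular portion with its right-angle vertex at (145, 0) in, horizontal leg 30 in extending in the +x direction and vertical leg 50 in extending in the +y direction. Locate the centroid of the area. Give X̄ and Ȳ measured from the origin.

X̄ = 80.23 in, Ȳ = 24.22 in

rectangular portion: A = 145 × 50 = 7250.00, centroid at (72.50, 25.00).
triangular portion: A = ½·30·50 = 750.00, centroid at (155.00, 16.67).
ΣA = 8000.00 in²
ΣAX̄ = (7250.00)(72.50) + (750.00)(155.00) = 641875.00 in³
ΣAȲ = (7250.00)(25.00) + (750.00)(16.67) = 193750.00 in³
X̄ = 641875.00 / 8000.00 = 80.23 in
Ȳ = 193750.00 / 8000.00 = 24.22 in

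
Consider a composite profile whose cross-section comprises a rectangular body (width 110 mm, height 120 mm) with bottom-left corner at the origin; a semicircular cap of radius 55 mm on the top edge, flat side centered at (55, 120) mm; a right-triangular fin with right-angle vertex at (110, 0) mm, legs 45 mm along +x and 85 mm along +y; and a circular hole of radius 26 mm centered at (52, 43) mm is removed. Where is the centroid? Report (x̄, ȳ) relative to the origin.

rectangular body: A = 110 × 120 = 13200.00, centroid at (55.00, 60.00).
semicircular top: A = ½π·55² = 4751.66, centroid at (55.00, 143.34).
triangular fin: A = ½·45·85 = 1912.50, centroid at (125.00, 28.33).
hole: A = −π·26² = -2123.72, centroid at (52.00, 43.00).
ΣA = 17740.44 mm²
ΣAx̄ = (13200.00)(55.00) + (4751.66)(55.00) + (1912.50)(125.00) + (-2123.72)(52.00) = 1115970.47 mm³
ΣAȳ = (13200.00)(60.00) + (4751.66)(143.34) + (1912.50)(28.33) + (-2123.72)(43.00) = 1435983.42 mm³
x̄ = 1115970.47 / 17740.44 = 62.91 mm
ȳ = 1435983.42 / 17740.44 = 80.94 mm

x̄ = 62.91 mm, ȳ = 80.94 mm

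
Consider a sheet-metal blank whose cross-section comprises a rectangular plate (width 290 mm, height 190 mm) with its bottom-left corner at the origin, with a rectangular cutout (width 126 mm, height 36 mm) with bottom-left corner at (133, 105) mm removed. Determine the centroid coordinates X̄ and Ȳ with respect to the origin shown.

Part | A | x̄ᵢ | ȳᵢ | A·x̄ᵢ | A·ȳᵢ
plate | 55100.00 | 145.00 | 95.00 | 7989500.00 | 5234500.00
hole | -4536.00 | 196.00 | 123.00 | -889056.00 | -557928.00
Σ | 50564.00 |  |  | 7100444.00 | 4676572.00
X̄ = 7100444.00 / 50564.00 = 140.42 mm
Ȳ = 4676572.00 / 50564.00 = 92.49 mm

X̄ = 140.42 mm, Ȳ = 92.49 mm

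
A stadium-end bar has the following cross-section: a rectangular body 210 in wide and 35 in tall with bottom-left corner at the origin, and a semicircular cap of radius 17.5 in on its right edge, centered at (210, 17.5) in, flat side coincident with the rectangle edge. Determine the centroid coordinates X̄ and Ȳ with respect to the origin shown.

X̄ = 111.91 in, Ȳ = 17.50 in

rectangular body: A = 210 × 35 = 7350.00, centroid at (105.00, 17.50).
semicircular end: A = ½π·17.5² = 481.06, centroid at (217.43, 17.50).
ΣA = 7831.06 in²
ΣAX̄ = (7350.00)(105.00) + (481.06)(217.43) = 876344.76 in³
ΣAȲ = (7350.00)(17.50) + (481.06)(17.50) = 137043.49 in³
X̄ = 876344.76 / 7831.06 = 111.91 in
Ȳ = 137043.49 / 7831.06 = 17.50 in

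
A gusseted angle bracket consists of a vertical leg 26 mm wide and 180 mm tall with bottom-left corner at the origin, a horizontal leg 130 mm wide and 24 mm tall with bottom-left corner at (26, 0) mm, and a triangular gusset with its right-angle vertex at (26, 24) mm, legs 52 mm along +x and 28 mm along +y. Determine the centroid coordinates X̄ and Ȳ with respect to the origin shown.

Part | A | x̄ᵢ | ȳᵢ | A·x̄ᵢ | A·ȳᵢ
vertical leg | 4680.00 | 13.00 | 90.00 | 60840.00 | 421200.00
horizontal leg | 3120.00 | 91.00 | 12.00 | 283920.00 | 37440.00
gusset | 728.00 | 43.33 | 33.33 | 31546.67 | 24266.67
Σ | 8528.00 |  |  | 376306.67 | 482906.67
X̄ = 376306.67 / 8528.00 = 44.13 mm
Ȳ = 482906.67 / 8528.00 = 56.63 mm

X̄ = 44.13 mm, Ȳ = 56.63 mm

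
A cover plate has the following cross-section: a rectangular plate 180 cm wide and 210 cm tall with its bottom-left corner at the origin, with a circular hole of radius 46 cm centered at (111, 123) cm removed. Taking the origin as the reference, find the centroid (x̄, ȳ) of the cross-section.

plate: A = 180 × 210 = 37800.00, centroid at (90.00, 105.00).
hole: A = −π·46² = -6647.61, centroid at (111.00, 123.00).
ΣA = 31152.39 cm²
ΣAx̄ = (37800.00)(90.00) + (-6647.61)(111.00) = 2664115.28 cm³
ΣAȳ = (37800.00)(105.00) + (-6647.61)(123.00) = 3151343.96 cm³
x̄ = 2664115.28 / 31152.39 = 85.52 cm
ȳ = 3151343.96 / 31152.39 = 101.16 cm

x̄ = 85.52 cm, ȳ = 101.16 cm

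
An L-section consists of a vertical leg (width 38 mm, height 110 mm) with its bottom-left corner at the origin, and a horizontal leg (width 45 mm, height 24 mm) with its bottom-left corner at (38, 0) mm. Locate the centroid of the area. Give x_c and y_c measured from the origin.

x_c = 27.52 mm, y_c = 46.17 mm

Part | A | x̄ᵢ | ȳᵢ | A·x̄ᵢ | A·ȳᵢ
vertical leg | 4180.00 | 19.00 | 55.00 | 79420.00 | 229900.00
horizontal leg | 1080.00 | 60.50 | 12.00 | 65340.00 | 12960.00
Σ | 5260.00 |  |  | 144760.00 | 242860.00
x_c = 144760.00 / 5260.00 = 27.52 mm
y_c = 242860.00 / 5260.00 = 46.17 mm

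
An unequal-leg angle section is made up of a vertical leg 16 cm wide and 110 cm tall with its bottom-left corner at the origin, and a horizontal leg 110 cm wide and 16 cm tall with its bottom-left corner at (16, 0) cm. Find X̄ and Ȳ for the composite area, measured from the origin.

X̄ = 39.50 cm, Ȳ = 31.50 cm

Part | A | x̄ᵢ | ȳᵢ | A·x̄ᵢ | A·ȳᵢ
vertical leg | 1760.00 | 8.00 | 55.00 | 14080.00 | 96800.00
horizontal leg | 1760.00 | 71.00 | 8.00 | 124960.00 | 14080.00
Σ | 3520.00 |  |  | 139040.00 | 110880.00
X̄ = 139040.00 / 3520.00 = 39.50 cm
Ȳ = 110880.00 / 3520.00 = 31.50 cm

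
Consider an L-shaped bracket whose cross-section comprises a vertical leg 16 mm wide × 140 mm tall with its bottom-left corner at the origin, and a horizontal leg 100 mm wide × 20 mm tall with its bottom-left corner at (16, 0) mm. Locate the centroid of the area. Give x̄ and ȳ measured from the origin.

vertical leg: A = 16 × 140 = 2240.00, centroid at (8.00, 70.00).
horizontal leg: A = 100 × 20 = 2000.00, centroid at (66.00, 10.00).
ΣA = 4240.00 mm², ΣAx̄ = 149920.00 mm³, ΣAȳ = 176800.00 mm³.
x̄ = 149920.00/4240.00 = 35.36 mm; ȳ = 176800.00/4240.00 = 41.70 mm.

x̄ = 35.36 mm, ȳ = 41.70 mm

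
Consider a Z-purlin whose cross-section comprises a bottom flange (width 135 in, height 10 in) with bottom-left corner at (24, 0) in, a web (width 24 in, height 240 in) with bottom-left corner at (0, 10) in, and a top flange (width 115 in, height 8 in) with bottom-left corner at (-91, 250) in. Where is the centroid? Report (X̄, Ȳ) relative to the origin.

X̄ = 20.15 in, Ȳ = 123.19 in

bottom flange: A = 135 × 10 = 1350.00, centroid at (91.50, 5.00).
web: A = 24 × 240 = 5760.00, centroid at (12.00, 130.00).
top flange: A = 115 × 8 = 920.00, centroid at (-33.50, 254.00).
ΣA = 8030.00 in²
ΣAX̄ = (1350.00)(91.50) + (5760.00)(12.00) + (920.00)(-33.50) = 161825.00 in³
ΣAȲ = (1350.00)(5.00) + (5760.00)(130.00) + (920.00)(254.00) = 989230.00 in³
X̄ = 161825.00 / 8030.00 = 20.15 in
Ȳ = 989230.00 / 8030.00 = 123.19 in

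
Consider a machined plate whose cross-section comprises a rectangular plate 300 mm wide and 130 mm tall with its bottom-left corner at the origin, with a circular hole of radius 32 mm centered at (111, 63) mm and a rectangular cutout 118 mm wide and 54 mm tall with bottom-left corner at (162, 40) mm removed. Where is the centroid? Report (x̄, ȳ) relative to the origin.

Part | A | x̄ᵢ | ȳᵢ | A·x̄ᵢ | A·ȳᵢ
plate | 39000.00 | 150.00 | 65.00 | 5850000.00 | 2535000.00
hole 1 | -3216.99 | 111.00 | 63.00 | -357085.99 | -202670.43
hole 2 | -6372.00 | 221.00 | 67.00 | -1408212.00 | -426924.00
Σ | 29411.01 |  |  | 4084702.01 | 1905405.57
x̄ = 4084702.01 / 29411.01 = 138.88 mm
ȳ = 1905405.57 / 29411.01 = 64.79 mm

x̄ = 138.88 mm, ȳ = 64.79 mm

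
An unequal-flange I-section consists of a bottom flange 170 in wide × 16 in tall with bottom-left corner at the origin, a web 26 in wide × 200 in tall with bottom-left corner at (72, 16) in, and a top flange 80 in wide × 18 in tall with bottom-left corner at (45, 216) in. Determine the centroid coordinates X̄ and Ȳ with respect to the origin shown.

X̄ = 85.00 in, Ȳ = 101.38 in

bottom flange: A = 170 × 16 = 2720.00, centroid at (85.00, 8.00).
web: A = 26 × 200 = 5200.00, centroid at (85.00, 116.00).
top flange: A = 80 × 18 = 1440.00, centroid at (85.00, 225.00).
ΣA = 9360.00 in², ΣAX̄ = 795600.00 in³, ΣAȲ = 948960.00 in³.
X̄ = 795600.00/9360.00 = 85.00 in; Ȳ = 948960.00/9360.00 = 101.38 in.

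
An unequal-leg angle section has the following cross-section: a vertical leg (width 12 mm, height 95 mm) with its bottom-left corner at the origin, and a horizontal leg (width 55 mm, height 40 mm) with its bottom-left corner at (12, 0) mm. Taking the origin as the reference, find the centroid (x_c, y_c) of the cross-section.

vertical leg: A = 12 × 95 = 1140.00, centroid at (6.00, 47.50).
horizontal leg: A = 55 × 40 = 2200.00, centroid at (39.50, 20.00).
ΣA = 3340.00 mm², ΣAx_c = 93740.00 mm³, ΣAy_c = 98150.00 mm³.
x_c = 93740.00/3340.00 = 28.07 mm; y_c = 98150.00/3340.00 = 29.39 mm.

x_c = 28.07 mm, y_c = 29.39 mm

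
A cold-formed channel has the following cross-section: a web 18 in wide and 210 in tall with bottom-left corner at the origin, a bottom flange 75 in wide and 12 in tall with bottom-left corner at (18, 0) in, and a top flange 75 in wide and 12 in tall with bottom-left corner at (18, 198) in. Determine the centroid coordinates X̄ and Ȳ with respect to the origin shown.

X̄ = 24.00 in, Ȳ = 105.00 in

web: A = 18 × 210 = 3780.00, centroid at (9.00, 105.00).
bottom flange: A = 75 × 12 = 900.00, centroid at (55.50, 6.00).
top flange: A = 75 × 12 = 900.00, centroid at (55.50, 204.00).
ΣA = 5580.00 in²
ΣAX̄ = (3780.00)(9.00) + (900.00)(55.50) + (900.00)(55.50) = 133920.00 in³
ΣAȲ = (3780.00)(105.00) + (900.00)(6.00) + (900.00)(204.00) = 585900.00 in³
X̄ = 133920.00 / 5580.00 = 24.00 in
Ȳ = 585900.00 / 5580.00 = 105.00 in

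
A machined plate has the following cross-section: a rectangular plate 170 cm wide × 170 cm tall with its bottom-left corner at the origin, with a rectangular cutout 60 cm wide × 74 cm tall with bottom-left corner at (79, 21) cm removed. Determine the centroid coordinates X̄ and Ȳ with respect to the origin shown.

Part | A | x̄ᵢ | ȳᵢ | A·x̄ᵢ | A·ȳᵢ
plate | 28900.00 | 85.00 | 85.00 | 2456500.00 | 2456500.00
hole | -4440.00 | 109.00 | 58.00 | -483960.00 | -257520.00
Σ | 24460.00 |  |  | 1972540.00 | 2198980.00
X̄ = 1972540.00 / 24460.00 = 80.64 cm
Ȳ = 2198980.00 / 24460.00 = 89.90 cm

X̄ = 80.64 cm, Ȳ = 89.90 cm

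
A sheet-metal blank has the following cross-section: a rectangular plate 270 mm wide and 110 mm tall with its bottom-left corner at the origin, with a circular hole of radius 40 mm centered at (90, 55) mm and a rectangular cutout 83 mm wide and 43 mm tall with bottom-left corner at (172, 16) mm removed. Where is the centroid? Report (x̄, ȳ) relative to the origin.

plate: A = 270 × 110 = 29700.00, centroid at (135.00, 55.00).
hole 1: A = −π·40² = -5026.55, centroid at (90.00, 55.00).
hole 2: A = −(83 × 43) = -3569.00, centroid at (213.50, 37.50).
ΣA = 21104.45 mm², ΣAx̄ = 2795129.16 mm³, ΣAȳ = 1223202.35 mm³.
x̄ = 2795129.16/21104.45 = 132.44 mm; ȳ = 1223202.35/21104.45 = 57.96 mm.

x̄ = 132.44 mm, ȳ = 57.96 mm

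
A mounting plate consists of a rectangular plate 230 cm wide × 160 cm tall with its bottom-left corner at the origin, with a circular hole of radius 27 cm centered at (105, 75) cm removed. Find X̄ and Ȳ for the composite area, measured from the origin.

Part | A | x̄ᵢ | ȳᵢ | A·x̄ᵢ | A·ȳᵢ
plate | 36800.00 | 115.00 | 80.00 | 4232000.00 | 2944000.00
hole | -2290.22 | 105.00 | 75.00 | -240473.21 | -171766.58
Σ | 34509.78 |  |  | 3991526.79 | 2772233.42
X̄ = 3991526.79 / 34509.78 = 115.66 cm
Ȳ = 2772233.42 / 34509.78 = 80.33 cm

X̄ = 115.66 cm, Ȳ = 80.33 cm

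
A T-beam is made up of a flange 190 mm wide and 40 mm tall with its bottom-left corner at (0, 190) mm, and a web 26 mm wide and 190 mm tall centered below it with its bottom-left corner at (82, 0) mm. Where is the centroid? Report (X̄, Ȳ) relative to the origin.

X̄ = 95.00 mm, Ȳ = 164.70 mm

web: A = 26 × 190 = 4940.00, centroid at (95.00, 95.00).
flange: A = 190 × 40 = 7600.00, centroid at (95.00, 210.00).
ΣA = 12540.00 mm², ΣAX̄ = 1191300.00 mm³, ΣAȲ = 2065300.00 mm³.
X̄ = 1191300.00/12540.00 = 95.00 mm; Ȳ = 2065300.00/12540.00 = 164.70 mm.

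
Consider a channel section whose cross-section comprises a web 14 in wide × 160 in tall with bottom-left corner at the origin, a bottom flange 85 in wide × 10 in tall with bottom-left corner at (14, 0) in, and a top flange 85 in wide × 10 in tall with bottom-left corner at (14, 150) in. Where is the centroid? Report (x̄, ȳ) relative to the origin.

web: A = 14 × 160 = 2240.00, centroid at (7.00, 80.00).
bottom flange: A = 85 × 10 = 850.00, centroid at (56.50, 5.00).
top flange: A = 85 × 10 = 850.00, centroid at (56.50, 155.00).
ΣA = 3940.00 in², ΣAx̄ = 111730.00 in³, ΣAȳ = 315200.00 in³.
x̄ = 111730.00/3940.00 = 28.36 in; ȳ = 315200.00/3940.00 = 80.00 in.

x̄ = 28.36 in, ȳ = 80.00 in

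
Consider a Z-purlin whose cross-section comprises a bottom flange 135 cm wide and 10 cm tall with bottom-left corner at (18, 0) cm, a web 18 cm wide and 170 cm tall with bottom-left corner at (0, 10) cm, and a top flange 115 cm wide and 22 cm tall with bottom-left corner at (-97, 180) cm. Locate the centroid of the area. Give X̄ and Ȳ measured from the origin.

X̄ = 6.20 cm, Ȳ = 112.49 cm

bottom flange: A = 135 × 10 = 1350.00, centroid at (85.50, 5.00).
web: A = 18 × 170 = 3060.00, centroid at (9.00, 95.00).
top flange: A = 115 × 22 = 2530.00, centroid at (-39.50, 191.00).
ΣA = 6940.00 cm², ΣAX̄ = 43030.00 cm³, ΣAȲ = 780680.00 cm³.
X̄ = 43030.00/6940.00 = 6.20 cm; Ȳ = 780680.00/6940.00 = 112.49 cm.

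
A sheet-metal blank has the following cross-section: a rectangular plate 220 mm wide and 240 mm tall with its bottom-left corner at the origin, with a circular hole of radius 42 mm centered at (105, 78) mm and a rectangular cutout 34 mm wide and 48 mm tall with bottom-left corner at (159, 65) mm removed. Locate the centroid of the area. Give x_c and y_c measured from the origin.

x_c = 108.25 mm, y_c = 126.21 mm

Part | A | x̄ᵢ | ȳᵢ | A·x̄ᵢ | A·ȳᵢ
plate | 52800.00 | 110.00 | 120.00 | 5808000.00 | 6336000.00
hole 1 | -5541.77 | 105.00 | 78.00 | -581885.79 | -432258.02
hole 2 | -1632.00 | 176.00 | 89.00 | -287232.00 | -145248.00
Σ | 45626.23 |  |  | 4938882.21 | 5758493.98
x_c = 4938882.21 / 45626.23 = 108.25 mm
y_c = 5758493.98 / 45626.23 = 126.21 mm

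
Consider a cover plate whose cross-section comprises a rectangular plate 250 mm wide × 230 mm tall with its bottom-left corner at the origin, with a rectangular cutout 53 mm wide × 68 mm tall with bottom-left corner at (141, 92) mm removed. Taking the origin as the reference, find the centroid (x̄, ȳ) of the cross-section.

x̄ = 122.16 mm, ȳ = 114.26 mm

plate: A = 250 × 230 = 57500.00, centroid at (125.00, 115.00).
hole: A = −(53 × 68) = -3604.00, centroid at (167.50, 126.00).
ΣA = 53896.00 mm²
ΣAx̄ = (57500.00)(125.00) + (-3604.00)(167.50) = 6583830.00 mm³
ΣAȳ = (57500.00)(115.00) + (-3604.00)(126.00) = 6158396.00 mm³
x̄ = 6583830.00 / 53896.00 = 122.16 mm
ȳ = 6158396.00 / 53896.00 = 114.26 mm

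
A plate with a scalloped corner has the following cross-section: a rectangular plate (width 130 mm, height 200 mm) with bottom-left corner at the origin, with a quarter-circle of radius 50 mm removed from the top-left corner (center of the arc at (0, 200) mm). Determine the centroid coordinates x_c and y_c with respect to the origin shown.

Part | A | x̄ᵢ | ȳᵢ | A·x̄ᵢ | A·ȳᵢ
plate | 26000.00 | 65.00 | 100.00 | 1690000.00 | 2600000.00
removed quarter-circle | -1963.50 | 21.22 | 178.78 | -41666.67 | -351032.42
Σ | 24036.50 |  |  | 1648333.33 | 2248967.58
x_c = 1648333.33 / 24036.50 = 68.58 mm
y_c = 2248967.58 / 24036.50 = 93.56 mm

x_c = 68.58 mm, y_c = 93.56 mm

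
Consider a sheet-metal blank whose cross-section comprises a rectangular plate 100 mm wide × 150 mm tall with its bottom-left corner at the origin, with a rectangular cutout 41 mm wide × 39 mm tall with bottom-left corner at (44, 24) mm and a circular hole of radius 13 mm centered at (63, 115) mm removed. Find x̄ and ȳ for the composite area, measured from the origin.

plate: A = 100 × 150 = 15000.00, centroid at (50.00, 75.00).
hole 1: A = −(41 × 39) = -1599.00, centroid at (64.50, 43.50).
hole 2: A = −π·13² = -530.93, centroid at (63.00, 115.00).
ΣA = 12870.07 mm²
ΣAx̄ = (15000.00)(50.00) + (-1599.00)(64.50) + (-530.93)(63.00) = 613415.96 mm³
ΣAȳ = (15000.00)(75.00) + (-1599.00)(43.50) + (-530.93)(115.00) = 994386.65 mm³
x̄ = 613415.96 / 12870.07 = 47.66 mm
ȳ = 994386.65 / 12870.07 = 77.26 mm

x̄ = 47.66 mm, ȳ = 77.26 mm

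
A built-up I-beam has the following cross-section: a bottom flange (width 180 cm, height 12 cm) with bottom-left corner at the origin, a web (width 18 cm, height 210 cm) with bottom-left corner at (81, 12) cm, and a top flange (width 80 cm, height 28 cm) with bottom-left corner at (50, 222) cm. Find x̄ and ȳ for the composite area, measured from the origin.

bottom flange: A = 180 × 12 = 2160.00, centroid at (90.00, 6.00).
web: A = 18 × 210 = 3780.00, centroid at (90.00, 117.00).
top flange: A = 80 × 28 = 2240.00, centroid at (90.00, 236.00).
ΣA = 8180.00 cm²
ΣAx̄ = (2160.00)(90.00) + (3780.00)(90.00) + (2240.00)(90.00) = 736200.00 cm³
ΣAȳ = (2160.00)(6.00) + (3780.00)(117.00) + (2240.00)(236.00) = 983860.00 cm³
x̄ = 736200.00 / 8180.00 = 90.00 cm
ȳ = 983860.00 / 8180.00 = 120.28 cm

x̄ = 90.00 cm, ȳ = 120.28 cm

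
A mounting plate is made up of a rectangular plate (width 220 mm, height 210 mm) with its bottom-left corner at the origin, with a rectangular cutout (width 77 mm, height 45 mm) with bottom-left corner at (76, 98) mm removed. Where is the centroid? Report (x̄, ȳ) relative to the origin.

plate: A = 220 × 210 = 46200.00, centroid at (110.00, 105.00).
hole: A = −(77 × 45) = -3465.00, centroid at (114.50, 120.50).
ΣA = 42735.00 mm²
ΣAx̄ = (46200.00)(110.00) + (-3465.00)(114.50) = 4685257.50 mm³
ΣAȳ = (46200.00)(105.00) + (-3465.00)(120.50) = 4433467.50 mm³
x̄ = 4685257.50 / 42735.00 = 109.64 mm
ȳ = 4433467.50 / 42735.00 = 103.74 mm

x̄ = 109.64 mm, ȳ = 103.74 mm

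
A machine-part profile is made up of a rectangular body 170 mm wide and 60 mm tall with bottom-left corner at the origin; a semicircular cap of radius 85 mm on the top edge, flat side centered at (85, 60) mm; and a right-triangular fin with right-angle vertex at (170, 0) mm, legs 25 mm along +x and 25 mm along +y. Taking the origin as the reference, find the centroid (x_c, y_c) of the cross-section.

rectangular body: A = 170 × 60 = 10200.00, centroid at (85.00, 30.00).
semicircular top: A = ½π·85² = 11349.00, centroid at (85.00, 96.08).
triangular fin: A = ½·25·25 = 312.50, centroid at (178.33, 8.33).
ΣA = 21861.50 mm², ΣAx_c = 1887394.46 mm³, ΣAy_c = 1398961.04 mm³.
x_c = 1887394.46/21861.50 = 86.33 mm; y_c = 1398961.04/21861.50 = 63.99 mm.

x_c = 86.33 mm, y_c = 63.99 mm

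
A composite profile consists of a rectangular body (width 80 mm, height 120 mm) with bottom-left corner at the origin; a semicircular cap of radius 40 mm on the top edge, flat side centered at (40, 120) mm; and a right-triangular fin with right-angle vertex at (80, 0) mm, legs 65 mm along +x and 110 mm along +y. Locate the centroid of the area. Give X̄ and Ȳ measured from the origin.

X̄ = 54.05 mm, Ȳ = 67.01 mm

rectangular body: A = 80 × 120 = 9600.00, centroid at (40.00, 60.00).
semicircular top: A = ½π·40² = 2513.27, centroid at (40.00, 136.98).
triangular fin: A = ½·65·110 = 3575.00, centroid at (101.67, 36.67).
ΣA = 15688.27 mm², ΣAX̄ = 847989.30 mm³, ΣAȲ = 1051342.89 mm³.
X̄ = 847989.30/15688.27 = 54.05 mm; Ȳ = 1051342.89/15688.27 = 67.01 mm.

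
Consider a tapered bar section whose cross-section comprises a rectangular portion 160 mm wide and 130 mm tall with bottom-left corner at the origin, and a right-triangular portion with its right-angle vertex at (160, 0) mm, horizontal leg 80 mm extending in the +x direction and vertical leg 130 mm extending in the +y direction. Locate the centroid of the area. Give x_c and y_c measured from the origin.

x_c = 101.33 mm, y_c = 60.67 mm

rectangular portion: A = 160 × 130 = 20800.00, centroid at (80.00, 65.00).
triangular portion: A = ½·80·130 = 5200.00, centroid at (186.67, 43.33).
ΣA = 26000.00 mm², ΣAx_c = 2634666.67 mm³, ΣAy_c = 1577333.33 mm³.
x_c = 2634666.67/26000.00 = 101.33 mm; y_c = 1577333.33/26000.00 = 60.67 mm.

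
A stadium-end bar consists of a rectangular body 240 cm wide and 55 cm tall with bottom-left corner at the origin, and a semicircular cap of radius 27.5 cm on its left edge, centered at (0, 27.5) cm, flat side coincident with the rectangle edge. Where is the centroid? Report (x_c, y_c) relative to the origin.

x_c = 109.13 cm, y_c = 27.50 cm

rectangular body: A = 240 × 55 = 13200.00, centroid at (120.00, 27.50).
semicircular end: A = ½π·27.5² = 1187.91, centroid at (-11.67, 27.50).
ΣA = 14387.91 cm²
ΣAx_c = (13200.00)(120.00) + (1187.91)(-11.67) = 1570135.42 cm³
ΣAy_c = (13200.00)(27.50) + (1187.91)(27.50) = 395667.65 cm³
x_c = 1570135.42 / 14387.91 = 109.13 cm
y_c = 395667.65 / 14387.91 = 27.50 cm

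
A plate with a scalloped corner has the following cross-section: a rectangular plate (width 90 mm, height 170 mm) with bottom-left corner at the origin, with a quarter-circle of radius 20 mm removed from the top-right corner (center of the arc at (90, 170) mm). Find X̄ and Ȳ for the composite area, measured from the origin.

X̄ = 44.23 mm, Ȳ = 83.40 mm

plate: A = 90 × 170 = 15300.00, centroid at (45.00, 85.00).
removed quarter-circle: A = −¼π·20² = -314.16, centroid at (81.51, 161.51).
ΣA = 14985.84 mm²
ΣAX̄ = (15300.00)(45.00) + (-314.16)(81.51) = 662892.33 mm³
ΣAȲ = (15300.00)(85.00) + (-314.16)(161.51) = 1249759.59 mm³
X̄ = 662892.33 / 14985.84 = 44.23 mm
Ȳ = 1249759.59 / 14985.84 = 83.40 mm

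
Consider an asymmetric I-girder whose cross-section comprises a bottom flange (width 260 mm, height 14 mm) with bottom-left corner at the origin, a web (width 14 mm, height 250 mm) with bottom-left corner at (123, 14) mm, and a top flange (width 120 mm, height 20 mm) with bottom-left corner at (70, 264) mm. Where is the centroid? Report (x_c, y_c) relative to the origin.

x_c = 130.00 mm, y_c = 122.60 mm

Part | A | x̄ᵢ | ȳᵢ | A·x̄ᵢ | A·ȳᵢ
bottom flange | 3640.00 | 130.00 | 7.00 | 473200.00 | 25480.00
web | 3500.00 | 130.00 | 139.00 | 455000.00 | 486500.00
top flange | 2400.00 | 130.00 | 274.00 | 312000.00 | 657600.00
Σ | 9540.00 |  |  | 1240200.00 | 1169580.00
x_c = 1240200.00 / 9540.00 = 130.00 mm
y_c = 1169580.00 / 9540.00 = 122.60 mm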